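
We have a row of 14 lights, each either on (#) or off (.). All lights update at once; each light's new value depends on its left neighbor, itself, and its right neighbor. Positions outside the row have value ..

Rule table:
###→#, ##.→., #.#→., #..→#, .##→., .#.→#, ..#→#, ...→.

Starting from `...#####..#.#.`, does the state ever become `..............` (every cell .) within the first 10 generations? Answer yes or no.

..#.###.###.##
.##..#...#....
#..####.###...
###.##...#.#..
.#....#.##.##.
###..##......#
.#.##..#....##
##...####..#..
..#.#.##.####.
.##.#.....##.#
generation 10 is .##.#.....##.#, still not uniform .

no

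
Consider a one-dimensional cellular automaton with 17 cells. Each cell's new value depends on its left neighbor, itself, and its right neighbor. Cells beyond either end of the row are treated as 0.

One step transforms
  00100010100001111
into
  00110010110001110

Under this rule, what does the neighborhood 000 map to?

At position 0 the neighborhood is 000; the next row has 0 there.

0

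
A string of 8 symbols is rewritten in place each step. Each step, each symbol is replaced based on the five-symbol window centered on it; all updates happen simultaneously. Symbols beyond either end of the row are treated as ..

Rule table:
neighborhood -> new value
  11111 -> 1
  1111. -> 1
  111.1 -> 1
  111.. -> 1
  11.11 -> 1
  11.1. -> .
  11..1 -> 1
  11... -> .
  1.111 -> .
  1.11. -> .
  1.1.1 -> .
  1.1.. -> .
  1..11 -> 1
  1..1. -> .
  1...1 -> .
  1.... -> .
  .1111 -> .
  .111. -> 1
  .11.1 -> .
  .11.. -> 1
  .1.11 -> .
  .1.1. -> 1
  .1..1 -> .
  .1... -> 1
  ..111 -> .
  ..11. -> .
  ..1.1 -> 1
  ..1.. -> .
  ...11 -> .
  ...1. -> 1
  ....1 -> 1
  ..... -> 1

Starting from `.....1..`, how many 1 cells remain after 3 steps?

4

11111.1.
..111..1
1..111..
count of 1: 4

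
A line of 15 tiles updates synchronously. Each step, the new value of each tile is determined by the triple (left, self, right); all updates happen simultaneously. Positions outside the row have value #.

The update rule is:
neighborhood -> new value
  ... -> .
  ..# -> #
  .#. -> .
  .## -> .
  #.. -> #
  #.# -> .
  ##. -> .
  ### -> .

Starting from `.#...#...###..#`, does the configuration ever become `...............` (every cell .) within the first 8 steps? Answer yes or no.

step 1: ..#.#.#.#...##.
step 2: ##.......#.#...
step 3: ..#.....#...#.#
step 4: ##.#...#.#.#...
step 5: ....#.#.....#.#
step 6: #..#...#...#...
step 7: .##.#.#.#.#.#.#
step 8: ...............
all cells are . at step 8

yes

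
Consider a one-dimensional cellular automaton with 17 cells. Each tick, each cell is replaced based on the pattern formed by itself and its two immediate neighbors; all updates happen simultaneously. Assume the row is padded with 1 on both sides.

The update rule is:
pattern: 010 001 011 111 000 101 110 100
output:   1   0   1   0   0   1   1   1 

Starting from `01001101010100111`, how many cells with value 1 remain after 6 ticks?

11101111111110100
00111000000011110
10101100000010011
11111110000011010
00000011000011111
10000011100010000
count of 1: 5

5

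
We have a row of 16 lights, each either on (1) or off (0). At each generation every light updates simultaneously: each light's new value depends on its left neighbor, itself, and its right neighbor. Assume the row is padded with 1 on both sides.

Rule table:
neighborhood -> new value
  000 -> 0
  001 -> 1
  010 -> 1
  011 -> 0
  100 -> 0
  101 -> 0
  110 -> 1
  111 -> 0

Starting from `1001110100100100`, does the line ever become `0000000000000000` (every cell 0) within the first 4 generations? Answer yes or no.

no

1010010101101101
1010110100100100
1010010101101101  (repeats generation 1; period 2)
generation 4: 1010110100100100
generation 4 is 1010110100100100, still not uniform 0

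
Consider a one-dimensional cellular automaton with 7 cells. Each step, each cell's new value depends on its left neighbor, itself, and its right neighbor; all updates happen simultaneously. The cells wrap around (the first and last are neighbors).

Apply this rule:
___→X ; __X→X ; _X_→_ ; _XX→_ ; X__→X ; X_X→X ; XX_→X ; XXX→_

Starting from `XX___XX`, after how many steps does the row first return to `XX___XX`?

7

step 1: _XXXX__
step 2: X___XXX
step 3: XXXX___
step 4: ___XXXX
step 5: XXX___X
step 6: __XXXX_
step 7: XX___XX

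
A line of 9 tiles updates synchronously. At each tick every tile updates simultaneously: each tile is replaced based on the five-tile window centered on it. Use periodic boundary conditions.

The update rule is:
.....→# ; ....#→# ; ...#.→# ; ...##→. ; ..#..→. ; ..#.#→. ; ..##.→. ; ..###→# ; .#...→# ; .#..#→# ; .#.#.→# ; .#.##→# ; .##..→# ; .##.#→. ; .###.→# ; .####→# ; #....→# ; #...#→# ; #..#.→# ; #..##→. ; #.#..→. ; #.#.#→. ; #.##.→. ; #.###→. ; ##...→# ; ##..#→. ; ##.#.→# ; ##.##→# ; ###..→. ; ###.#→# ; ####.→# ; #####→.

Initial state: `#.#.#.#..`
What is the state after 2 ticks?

.#.#.#.##
#.#.#.#..

#.#.#.#..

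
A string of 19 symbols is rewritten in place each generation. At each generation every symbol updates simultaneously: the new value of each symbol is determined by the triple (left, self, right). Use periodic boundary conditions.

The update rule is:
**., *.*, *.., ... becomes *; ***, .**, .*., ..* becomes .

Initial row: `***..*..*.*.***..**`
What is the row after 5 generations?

..**..*..*.*..**...
*..**..*..*.*..****
**..**..*..*.*.....
.**..**..*..*.****.
..**..**..*..*...**

..**..**..*..*...**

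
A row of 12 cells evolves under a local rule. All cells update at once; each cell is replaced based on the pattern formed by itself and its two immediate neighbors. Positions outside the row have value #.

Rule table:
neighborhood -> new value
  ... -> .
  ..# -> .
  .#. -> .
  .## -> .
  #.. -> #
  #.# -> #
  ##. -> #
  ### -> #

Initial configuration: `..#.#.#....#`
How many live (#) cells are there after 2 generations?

5

#..#.#.#....
##..#.#.#...
count of #: 5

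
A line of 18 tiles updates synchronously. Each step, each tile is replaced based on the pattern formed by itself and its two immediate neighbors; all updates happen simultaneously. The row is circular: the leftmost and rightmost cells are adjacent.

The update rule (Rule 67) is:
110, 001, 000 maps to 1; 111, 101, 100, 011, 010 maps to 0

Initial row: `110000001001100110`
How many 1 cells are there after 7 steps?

010111110010101010
100000010100000000
001111100001111111
010000101110000001
000111000010111110
111001011100000010
001010000101111100
count of 1: 8

8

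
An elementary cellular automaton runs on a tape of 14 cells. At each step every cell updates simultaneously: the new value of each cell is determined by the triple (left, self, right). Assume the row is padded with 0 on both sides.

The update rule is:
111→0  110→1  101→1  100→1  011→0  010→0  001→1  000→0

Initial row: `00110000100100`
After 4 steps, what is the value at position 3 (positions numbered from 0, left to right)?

0

01011001011010
10101110101101
01010011010110
10101101101011
position 3 holds 0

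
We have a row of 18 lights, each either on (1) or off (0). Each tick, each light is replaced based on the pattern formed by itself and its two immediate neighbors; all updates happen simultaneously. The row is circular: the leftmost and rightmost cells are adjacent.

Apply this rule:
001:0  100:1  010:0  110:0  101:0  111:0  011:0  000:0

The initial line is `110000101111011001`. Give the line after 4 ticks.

tick 1: 001000000000000100
tick 2: 000100000000000010
tick 3: 000010000000000001
tick 4: 100001000000000000

100001000000000000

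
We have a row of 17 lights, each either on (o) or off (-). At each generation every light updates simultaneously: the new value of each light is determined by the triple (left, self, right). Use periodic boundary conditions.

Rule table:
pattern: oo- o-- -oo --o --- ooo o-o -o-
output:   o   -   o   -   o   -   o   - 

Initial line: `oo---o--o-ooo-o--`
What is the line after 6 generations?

--ooooo-oo-ooo-oo

oo-o-----oo-oo---
ooo--ooo-ooooo-o-
o-o--o-ooo---oo-o
oo----oo-o-o-oooo
-o-oo-ooo-o-oo---
--ooooo-oo-ooo-oo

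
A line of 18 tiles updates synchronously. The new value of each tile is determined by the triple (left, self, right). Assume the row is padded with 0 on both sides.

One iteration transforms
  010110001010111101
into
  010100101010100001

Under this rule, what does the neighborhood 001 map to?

At position 0 the neighborhood is 001; the next row has 0 there.

0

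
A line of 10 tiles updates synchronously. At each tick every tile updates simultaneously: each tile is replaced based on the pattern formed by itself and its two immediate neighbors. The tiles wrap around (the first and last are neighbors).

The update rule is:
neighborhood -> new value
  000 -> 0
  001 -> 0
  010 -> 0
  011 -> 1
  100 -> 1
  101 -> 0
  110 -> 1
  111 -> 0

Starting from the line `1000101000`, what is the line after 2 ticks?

0100000100
0010000010

0010000010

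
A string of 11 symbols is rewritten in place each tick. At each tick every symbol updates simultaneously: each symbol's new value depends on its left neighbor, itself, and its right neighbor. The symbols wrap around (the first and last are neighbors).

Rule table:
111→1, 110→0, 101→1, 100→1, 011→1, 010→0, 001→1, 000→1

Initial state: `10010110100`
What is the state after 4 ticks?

01101101011
11011010110
10110101101
01101011011

01101011011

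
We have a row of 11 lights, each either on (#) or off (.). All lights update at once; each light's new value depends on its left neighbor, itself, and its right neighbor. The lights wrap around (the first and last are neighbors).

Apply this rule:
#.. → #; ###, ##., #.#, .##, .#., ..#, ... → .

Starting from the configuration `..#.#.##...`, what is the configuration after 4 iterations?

........#..
.........#.
..........#
#..........

#..........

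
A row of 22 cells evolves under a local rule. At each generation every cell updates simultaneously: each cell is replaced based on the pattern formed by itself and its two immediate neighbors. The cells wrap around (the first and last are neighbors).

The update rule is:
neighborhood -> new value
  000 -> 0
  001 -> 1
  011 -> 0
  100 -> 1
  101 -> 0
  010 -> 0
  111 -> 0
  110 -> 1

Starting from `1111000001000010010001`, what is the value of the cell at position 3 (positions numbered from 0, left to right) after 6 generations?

1

0001100010100101101010
0010110100011000100001
1100010010101101010010
0110101100000100001100
1010000110001010010110
0001001011010001100010
position 3 holds 1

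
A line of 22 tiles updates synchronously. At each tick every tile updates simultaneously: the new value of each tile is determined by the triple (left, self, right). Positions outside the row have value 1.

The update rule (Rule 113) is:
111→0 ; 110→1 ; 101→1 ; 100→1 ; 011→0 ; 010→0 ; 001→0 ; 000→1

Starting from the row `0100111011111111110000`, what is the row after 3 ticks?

0110110000000001111000

1010001100000000011110
1101100111111111000011
0110110000000001111000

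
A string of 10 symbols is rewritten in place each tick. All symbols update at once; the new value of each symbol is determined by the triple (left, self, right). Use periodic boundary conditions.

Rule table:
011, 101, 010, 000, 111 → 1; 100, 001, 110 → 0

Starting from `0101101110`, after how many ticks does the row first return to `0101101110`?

0111011100
0110111001
1101110001
1011100101
0111000111
1110010110
1100011101
1001011011
0001110111
0101101110

10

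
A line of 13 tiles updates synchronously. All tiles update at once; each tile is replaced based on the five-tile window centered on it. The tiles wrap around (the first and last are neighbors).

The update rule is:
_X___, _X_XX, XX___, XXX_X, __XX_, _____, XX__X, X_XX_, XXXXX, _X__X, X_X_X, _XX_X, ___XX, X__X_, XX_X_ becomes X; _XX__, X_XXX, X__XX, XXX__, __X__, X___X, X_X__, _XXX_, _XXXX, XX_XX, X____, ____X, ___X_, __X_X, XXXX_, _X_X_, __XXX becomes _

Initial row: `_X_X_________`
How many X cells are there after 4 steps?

5

____X_XXXXXX_
_X___X__XX__X
__X___X_X_XX_
___X____XXX_X
count of X: 5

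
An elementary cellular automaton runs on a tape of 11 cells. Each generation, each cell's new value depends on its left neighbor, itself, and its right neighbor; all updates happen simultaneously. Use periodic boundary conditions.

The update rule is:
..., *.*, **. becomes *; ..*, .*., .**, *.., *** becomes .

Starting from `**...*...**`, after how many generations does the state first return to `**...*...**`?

11

generation 1: .*.*...*...
generation 2: ..*..*...**
generation 3: .......*..*
generation 4: .*****.....
generation 5: .....*.****
generation 6: .***..*...*
generation 7: *..*....*..
generation 8: .....**....
generation 9: ****..*.***
generation 10: ...*...*...
generation 11: **...*...**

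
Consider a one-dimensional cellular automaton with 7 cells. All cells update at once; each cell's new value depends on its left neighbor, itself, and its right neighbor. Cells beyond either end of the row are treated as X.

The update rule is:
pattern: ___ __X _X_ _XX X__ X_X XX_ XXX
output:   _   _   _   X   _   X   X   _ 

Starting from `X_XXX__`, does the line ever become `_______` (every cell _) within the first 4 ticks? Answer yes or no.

tick 1: XXX_X__
tick 2: __XX___
tick 3: __XX___  (fixed point — unchanged through tick 4)
tick 4 is __XX___, still not uniform _

no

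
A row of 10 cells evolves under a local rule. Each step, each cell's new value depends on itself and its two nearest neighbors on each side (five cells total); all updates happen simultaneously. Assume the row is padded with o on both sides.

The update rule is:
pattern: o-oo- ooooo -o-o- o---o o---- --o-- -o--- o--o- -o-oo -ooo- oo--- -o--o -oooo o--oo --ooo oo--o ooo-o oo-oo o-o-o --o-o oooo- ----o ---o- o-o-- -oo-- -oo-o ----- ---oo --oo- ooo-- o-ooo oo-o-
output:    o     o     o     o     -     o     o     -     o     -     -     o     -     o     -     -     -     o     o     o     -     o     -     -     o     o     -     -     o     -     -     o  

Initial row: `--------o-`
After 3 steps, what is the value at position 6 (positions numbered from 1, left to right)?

------o-oo
----o-oo--
--o-oooo-o
position 6 holds o

o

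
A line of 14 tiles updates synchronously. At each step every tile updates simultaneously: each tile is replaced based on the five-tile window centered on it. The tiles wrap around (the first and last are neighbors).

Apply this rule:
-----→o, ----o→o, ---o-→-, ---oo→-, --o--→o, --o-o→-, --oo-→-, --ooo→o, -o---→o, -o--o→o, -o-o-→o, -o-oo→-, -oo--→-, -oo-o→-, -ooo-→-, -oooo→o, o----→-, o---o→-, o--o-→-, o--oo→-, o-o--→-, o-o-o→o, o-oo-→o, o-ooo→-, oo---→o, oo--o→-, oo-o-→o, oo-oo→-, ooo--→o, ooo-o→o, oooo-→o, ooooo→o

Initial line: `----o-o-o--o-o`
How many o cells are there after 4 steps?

step 1: o-o--ooo-o--o-
step 2: oo-o-o-oo-o--o
step 3: -ooooo-o-o-o-o
step 4: --oooooooooooo
count of o: 12

12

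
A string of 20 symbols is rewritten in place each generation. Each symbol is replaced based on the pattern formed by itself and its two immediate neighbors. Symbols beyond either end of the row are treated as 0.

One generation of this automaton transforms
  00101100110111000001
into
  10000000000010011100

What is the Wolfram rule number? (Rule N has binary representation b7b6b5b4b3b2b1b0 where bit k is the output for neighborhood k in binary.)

position 12: 111 → 1  (bit 7 = 1)
position 5: 110 → 0  (bit 6 = 0)
position 3: 101 → 0  (bit 5 = 0)
position 6: 100 → 0  (bit 4 = 0)
position 4: 011 → 0  (bit 3 = 0)
position 2: 010 → 0  (bit 2 = 0)
position 1: 001 → 0  (bit 1 = 0)
position 0: 000 → 1  (bit 0 = 1)
bits b7..b0 = 10000001 = 129

129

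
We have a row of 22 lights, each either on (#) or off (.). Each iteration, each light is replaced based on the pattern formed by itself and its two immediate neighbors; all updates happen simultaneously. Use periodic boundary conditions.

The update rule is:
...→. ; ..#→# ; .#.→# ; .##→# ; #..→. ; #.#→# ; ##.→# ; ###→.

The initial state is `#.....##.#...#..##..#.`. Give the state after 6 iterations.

#....#####..##.###.###
#...##...#.#####.###..
#..###..####...###.#.#
#.##.#.##..#..##.#####
#########.##.#####....
#.......######...#...#

#.......######...#...#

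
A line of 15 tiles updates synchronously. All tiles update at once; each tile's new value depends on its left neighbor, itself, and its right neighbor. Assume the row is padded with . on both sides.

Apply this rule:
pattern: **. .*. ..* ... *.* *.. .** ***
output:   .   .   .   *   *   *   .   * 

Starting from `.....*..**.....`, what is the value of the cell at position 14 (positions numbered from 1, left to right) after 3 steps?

.

step 1: ****..*...*****
step 2: .**.*..**..***.
step 3: ...*.*...*..*.*
position 14 holds .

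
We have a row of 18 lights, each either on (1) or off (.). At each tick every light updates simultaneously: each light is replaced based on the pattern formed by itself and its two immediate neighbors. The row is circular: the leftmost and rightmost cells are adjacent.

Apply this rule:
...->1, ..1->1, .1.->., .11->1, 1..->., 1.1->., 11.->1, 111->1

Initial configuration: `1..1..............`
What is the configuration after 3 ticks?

...111111111111111

..1..1111111111111
.1..11111111111111
...111111111111111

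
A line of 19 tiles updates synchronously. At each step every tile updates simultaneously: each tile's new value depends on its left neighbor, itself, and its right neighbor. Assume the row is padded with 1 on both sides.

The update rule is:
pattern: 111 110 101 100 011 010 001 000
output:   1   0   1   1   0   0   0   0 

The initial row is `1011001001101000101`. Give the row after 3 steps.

0101001001000101000

0100100100010100010
1010010010001010001
0101001001000101000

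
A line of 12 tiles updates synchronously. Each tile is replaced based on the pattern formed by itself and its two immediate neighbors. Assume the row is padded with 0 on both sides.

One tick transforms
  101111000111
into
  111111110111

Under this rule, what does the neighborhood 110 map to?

At position 5 the neighborhood is 110; the next row has 1 there.

1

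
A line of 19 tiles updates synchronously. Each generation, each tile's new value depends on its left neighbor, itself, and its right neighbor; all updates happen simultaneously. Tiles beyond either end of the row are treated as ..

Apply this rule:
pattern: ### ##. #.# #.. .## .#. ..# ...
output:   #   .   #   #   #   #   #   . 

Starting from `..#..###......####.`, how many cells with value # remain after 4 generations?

.######.#....####.#
######.###..####.##
#####.###.#####.##.
####.###.#####.##.#
count of #: 15

15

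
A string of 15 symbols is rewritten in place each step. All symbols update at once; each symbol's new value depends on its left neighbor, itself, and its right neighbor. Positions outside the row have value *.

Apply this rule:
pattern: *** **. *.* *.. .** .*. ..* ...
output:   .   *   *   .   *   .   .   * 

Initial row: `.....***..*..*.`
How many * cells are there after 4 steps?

step 1: .***.*.*......*
step 2: **.**.*..****.*
step 3: .*****...*..***
step 4: **...*.*....*..
count of *: 5

5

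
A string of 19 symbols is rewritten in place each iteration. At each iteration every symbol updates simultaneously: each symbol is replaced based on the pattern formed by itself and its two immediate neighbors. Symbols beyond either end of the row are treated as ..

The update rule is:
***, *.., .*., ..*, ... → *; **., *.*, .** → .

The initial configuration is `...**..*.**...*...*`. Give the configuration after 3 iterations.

**....*..*...****.*

***..***...********
.*.**.*.***.******.
**....*..*...****.*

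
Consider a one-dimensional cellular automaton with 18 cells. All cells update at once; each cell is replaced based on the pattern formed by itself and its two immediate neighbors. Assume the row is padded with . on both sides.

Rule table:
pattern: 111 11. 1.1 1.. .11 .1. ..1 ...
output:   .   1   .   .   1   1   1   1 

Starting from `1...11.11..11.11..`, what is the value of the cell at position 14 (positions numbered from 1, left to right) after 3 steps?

step 1: 1.1111.11.111.11.1
step 2: 1.1..1.11.1.1.11.1
step 3: 1.1.11.11.1.1.11.1
position 14 holds .

.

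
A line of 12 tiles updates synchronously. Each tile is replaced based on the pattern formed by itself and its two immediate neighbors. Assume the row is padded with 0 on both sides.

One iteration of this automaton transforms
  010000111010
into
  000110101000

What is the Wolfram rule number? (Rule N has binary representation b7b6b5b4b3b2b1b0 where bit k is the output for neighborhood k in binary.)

73

position 7: 111 → 0  (bit 7 = 0)
position 8: 110 → 1  (bit 6 = 1)
position 9: 101 → 0  (bit 5 = 0)
position 2: 100 → 0  (bit 4 = 0)
position 6: 011 → 1  (bit 3 = 1)
position 1: 010 → 0  (bit 2 = 0)
position 0: 001 → 0  (bit 1 = 0)
position 3: 000 → 1  (bit 0 = 1)
bits b7..b0 = 01001001 = 73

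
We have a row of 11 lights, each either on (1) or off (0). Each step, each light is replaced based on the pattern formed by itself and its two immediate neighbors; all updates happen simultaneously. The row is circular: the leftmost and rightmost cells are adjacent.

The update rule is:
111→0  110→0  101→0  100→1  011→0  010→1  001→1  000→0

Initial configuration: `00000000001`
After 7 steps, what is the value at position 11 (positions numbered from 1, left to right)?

10000000011
01000000100
11100001110
00010010000
00111111000
01000000100  (repeats step 2; period 4)
step 7: 11100001110
position 11 holds 0

0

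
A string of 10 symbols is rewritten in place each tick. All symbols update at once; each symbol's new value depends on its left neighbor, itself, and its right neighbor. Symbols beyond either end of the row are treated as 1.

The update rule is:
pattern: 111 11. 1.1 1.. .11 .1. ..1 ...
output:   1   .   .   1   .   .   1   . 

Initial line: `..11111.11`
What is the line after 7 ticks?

11.111...1
1...1.1.1.
.1.1......
....1....1
1..1.1..1.
.11...11..
...1.1..11

...1.1..11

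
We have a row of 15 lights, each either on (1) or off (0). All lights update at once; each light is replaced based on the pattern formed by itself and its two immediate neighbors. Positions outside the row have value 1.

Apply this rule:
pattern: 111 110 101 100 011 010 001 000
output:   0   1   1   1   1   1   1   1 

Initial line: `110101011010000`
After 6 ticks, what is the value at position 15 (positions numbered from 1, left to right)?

0

011111111111111
110000000000000
011111111111111  (repeats tick 1; period 2)
tick 6: 110000000000000
position 15 holds 0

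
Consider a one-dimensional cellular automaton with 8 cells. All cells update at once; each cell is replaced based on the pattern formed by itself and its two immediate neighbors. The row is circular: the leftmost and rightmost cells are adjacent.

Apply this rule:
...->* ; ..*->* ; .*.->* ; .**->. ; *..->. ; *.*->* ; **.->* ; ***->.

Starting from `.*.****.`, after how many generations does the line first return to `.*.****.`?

16

generation 1: ***...*.
generation 2: ..*.****
generation 3: .***...*
generation 4: *..*.***
generation 5: *.***...
generation 6: **..*.**
generation 7: .*.***..
generation 8: ***..*.*
generation 9: ..*.***.
generation 10: ****..*.
generation 11: ...*.***
generation 12: .****..*
generation 13: *...*.**
generation 14: *.****..
generation 15: **...*.*
generation 16: .*.****.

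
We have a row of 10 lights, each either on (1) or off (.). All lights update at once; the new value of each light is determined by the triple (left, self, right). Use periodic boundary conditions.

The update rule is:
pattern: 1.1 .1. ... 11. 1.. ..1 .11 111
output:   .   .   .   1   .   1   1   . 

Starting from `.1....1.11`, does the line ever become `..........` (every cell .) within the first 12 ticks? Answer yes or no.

no

tick 1: .....1..11
tick 2: ....1..111
tick 3: ...1..11.1
tick 4: ..1..111..
tick 5: .1..11.1..
tick 6: 1..111....
tick 7: ..11.1...1
tick 8: .111....1.
tick 9: 11.1...1..
tick 10: 11....1..1
tick 11: .1...1..11
tick 12: ....1..111
tick 12 is ....1..111, still not uniform .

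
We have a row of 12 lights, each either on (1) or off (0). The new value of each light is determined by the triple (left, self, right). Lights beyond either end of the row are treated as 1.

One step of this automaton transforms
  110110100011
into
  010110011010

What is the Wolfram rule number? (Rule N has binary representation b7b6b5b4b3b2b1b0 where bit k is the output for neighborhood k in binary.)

position 0: 111 → 0  (bit 7 = 0)
position 1: 110 → 1  (bit 6 = 1)
position 2: 101 → 0  (bit 5 = 0)
position 7: 100 → 1  (bit 4 = 1)
position 3: 011 → 1  (bit 3 = 1)
position 6: 010 → 0  (bit 2 = 0)
position 9: 001 → 0  (bit 1 = 0)
position 8: 000 → 1  (bit 0 = 1)
bits b7..b0 = 01011001 = 89

89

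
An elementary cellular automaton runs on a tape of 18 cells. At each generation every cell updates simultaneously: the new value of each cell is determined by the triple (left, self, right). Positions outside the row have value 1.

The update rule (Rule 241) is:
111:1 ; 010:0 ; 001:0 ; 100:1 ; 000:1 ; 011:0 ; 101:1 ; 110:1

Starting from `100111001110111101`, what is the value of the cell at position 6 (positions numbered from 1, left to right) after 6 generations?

110011100111011110
111001110011101111
111100111001110111
111110011100111011
111111001110011101
111111100111001110
position 6 holds 1

1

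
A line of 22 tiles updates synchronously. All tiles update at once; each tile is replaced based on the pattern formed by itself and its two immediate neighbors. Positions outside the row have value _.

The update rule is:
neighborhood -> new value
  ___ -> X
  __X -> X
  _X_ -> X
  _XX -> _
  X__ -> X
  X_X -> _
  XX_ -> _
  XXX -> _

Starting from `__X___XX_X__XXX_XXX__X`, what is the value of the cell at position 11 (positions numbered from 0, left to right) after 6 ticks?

tick 1: XXXXXX___XXX_______XXX
tick 2: ______XXX___XXXXXXX___
tick 3: XXXXXX___XXX_______XXX  (repeats tick 1; period 2)
tick 6: ______XXX___XXXXXXX___
position 11 holds _

_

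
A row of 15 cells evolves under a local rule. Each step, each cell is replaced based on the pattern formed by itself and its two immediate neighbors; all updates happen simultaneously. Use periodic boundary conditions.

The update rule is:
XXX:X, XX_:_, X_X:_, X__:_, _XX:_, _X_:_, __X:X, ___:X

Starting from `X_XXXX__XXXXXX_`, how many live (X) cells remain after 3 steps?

7

___XX__X_XXXX__
XXX___X___XX__X
XX__XX__XX___X_
count of X: 7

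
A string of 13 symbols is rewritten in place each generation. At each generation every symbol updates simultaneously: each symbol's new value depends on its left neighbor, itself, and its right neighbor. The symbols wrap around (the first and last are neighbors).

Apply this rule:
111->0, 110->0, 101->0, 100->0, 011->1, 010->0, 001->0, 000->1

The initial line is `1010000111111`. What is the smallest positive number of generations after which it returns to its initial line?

26

0000110100000
1110100001111
0000001101000
1111101000011
0000000011010
1111111010000
1000000000110
0011111110100
1010000000001
0000111111101
0110100000000
0100001111111
0001101000000
1101000011111
0000011010000
1111010000111
0000000110100
1111110100001
0000000001101
0111111101000
0100000000011
0001111111010
1101000000000
1000011111110
0011010000000
1010000111111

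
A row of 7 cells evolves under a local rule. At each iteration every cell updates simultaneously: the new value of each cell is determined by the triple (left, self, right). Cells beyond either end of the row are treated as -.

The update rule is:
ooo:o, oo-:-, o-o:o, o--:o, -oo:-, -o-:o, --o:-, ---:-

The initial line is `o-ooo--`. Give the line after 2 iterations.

--ooooo

oo-o-o-
--ooooo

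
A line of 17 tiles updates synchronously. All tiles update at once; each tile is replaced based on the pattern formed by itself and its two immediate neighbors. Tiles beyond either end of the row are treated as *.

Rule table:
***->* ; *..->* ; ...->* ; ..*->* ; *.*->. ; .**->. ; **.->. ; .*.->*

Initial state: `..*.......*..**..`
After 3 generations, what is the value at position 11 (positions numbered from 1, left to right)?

generation 1: *************..**
generation 2: ************.**.*
generation 3: ***********......
position 11 holds *

*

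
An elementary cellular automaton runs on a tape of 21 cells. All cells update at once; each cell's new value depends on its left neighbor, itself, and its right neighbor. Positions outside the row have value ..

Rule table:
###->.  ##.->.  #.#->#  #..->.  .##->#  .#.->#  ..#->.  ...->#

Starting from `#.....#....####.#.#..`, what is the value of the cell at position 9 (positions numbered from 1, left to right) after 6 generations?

#.###.#.##.#...####.#
###..####.##.#.#...##
#....#...##.####.#.#.
#.##.#.#.#.##...####.
###.########..#.#....
#..##.........###.###
position 9 holds .

.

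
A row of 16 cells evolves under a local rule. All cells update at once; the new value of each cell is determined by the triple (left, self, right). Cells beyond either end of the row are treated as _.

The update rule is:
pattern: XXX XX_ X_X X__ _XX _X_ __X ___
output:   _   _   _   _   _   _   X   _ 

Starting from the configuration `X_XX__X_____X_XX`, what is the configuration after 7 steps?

_____X_____X____
____X_____X_____
___X_____X______
__X_____X_______
_X_____X________
X_____X_________
_____X__________

_____X__________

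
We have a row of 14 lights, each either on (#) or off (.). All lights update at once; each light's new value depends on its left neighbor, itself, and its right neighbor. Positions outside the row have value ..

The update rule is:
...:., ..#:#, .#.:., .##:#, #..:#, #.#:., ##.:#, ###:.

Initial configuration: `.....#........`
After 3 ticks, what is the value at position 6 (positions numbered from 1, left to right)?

....#.#.......
...#...#......
..#.#.#.#.....
position 6 holds .

.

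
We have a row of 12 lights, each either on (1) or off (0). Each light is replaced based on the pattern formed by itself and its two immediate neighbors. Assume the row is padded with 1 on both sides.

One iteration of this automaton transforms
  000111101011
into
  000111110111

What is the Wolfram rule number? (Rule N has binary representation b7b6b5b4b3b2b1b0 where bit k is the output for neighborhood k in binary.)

position 4: 111 → 1  (bit 7 = 1)
position 6: 110 → 1  (bit 6 = 1)
position 7: 101 → 1  (bit 5 = 1)
position 0: 100 → 0  (bit 4 = 0)
position 3: 011 → 1  (bit 3 = 1)
position 8: 010 → 0  (bit 2 = 0)
position 2: 001 → 0  (bit 1 = 0)
position 1: 000 → 0  (bit 0 = 0)
bits b7..b0 = 11101000 = 232

232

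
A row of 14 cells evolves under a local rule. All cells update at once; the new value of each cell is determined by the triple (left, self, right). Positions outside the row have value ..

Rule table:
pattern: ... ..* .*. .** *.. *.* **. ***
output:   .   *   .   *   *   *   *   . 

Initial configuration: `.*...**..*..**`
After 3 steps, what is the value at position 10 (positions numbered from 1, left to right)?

step 1: *.*.*****.****
step 2: .*.**...***..*
step 3: *.****.**.***.
position 10 holds .

.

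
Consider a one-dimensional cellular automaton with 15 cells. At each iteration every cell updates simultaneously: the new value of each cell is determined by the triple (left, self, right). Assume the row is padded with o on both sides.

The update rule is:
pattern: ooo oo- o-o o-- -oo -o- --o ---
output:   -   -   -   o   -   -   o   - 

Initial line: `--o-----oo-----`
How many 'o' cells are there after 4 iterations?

iteration 1: oo-o---o--o---o
iteration 2: ----o-o-oo-o-o-
iteration 3: o--o-----------
iteration 4: -oo-o---------o
count of o: 4

4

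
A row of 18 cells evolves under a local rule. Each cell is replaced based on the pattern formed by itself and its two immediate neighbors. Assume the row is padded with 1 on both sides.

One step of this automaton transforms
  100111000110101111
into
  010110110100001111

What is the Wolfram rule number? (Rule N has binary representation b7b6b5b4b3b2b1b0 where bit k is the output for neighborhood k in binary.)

153

position 4: 111 → 1  (bit 7 = 1)
position 0: 110 → 0  (bit 6 = 0)
position 11: 101 → 0  (bit 5 = 0)
position 1: 100 → 1  (bit 4 = 1)
position 3: 011 → 1  (bit 3 = 1)
position 12: 010 → 0  (bit 2 = 0)
position 2: 001 → 0  (bit 1 = 0)
position 7: 000 → 1  (bit 0 = 1)
bits b7..b0 = 10011001 = 153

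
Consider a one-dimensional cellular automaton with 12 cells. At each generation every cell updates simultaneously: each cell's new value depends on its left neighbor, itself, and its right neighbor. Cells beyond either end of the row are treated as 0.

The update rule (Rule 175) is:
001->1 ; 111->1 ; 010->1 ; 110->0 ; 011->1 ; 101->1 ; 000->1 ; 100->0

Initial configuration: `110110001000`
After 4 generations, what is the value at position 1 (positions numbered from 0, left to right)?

0

101100111011
111001110110
110011101100
100111011001
position 1 holds 0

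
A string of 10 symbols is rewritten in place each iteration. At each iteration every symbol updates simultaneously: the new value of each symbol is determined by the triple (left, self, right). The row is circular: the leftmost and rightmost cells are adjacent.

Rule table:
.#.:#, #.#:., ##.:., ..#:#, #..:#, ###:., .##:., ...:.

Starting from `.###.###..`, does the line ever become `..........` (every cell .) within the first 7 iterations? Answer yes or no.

no

#.......#.
##.....##.
..#...#...
.###.###..  (repeats iteration 0; period 4)
iteration 7: ..#...#...
iteration 7 is ..#...#..., still not uniform .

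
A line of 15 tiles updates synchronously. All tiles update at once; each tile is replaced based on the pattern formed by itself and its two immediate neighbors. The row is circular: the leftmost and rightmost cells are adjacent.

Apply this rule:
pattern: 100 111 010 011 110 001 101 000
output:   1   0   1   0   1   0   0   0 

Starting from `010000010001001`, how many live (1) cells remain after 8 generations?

011000011001101
001100001100101
100110000110101
110011000010100
011001100010110
001100110010011
100110011011001
110011001001100
count of 1: 7

7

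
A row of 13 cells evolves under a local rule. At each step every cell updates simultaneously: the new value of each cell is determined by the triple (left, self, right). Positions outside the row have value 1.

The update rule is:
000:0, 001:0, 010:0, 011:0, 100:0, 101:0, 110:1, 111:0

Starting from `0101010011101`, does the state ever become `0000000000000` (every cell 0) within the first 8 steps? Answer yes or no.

step 1: 0000000000100
step 2: 0000000000000
all cells are 0 at step 2

yes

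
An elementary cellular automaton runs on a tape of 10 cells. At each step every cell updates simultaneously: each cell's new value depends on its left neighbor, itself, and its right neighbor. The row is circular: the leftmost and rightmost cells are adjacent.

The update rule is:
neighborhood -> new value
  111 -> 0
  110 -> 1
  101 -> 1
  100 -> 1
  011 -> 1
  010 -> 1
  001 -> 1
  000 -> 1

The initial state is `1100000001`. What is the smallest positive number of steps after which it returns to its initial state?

2

0111111111
1100000001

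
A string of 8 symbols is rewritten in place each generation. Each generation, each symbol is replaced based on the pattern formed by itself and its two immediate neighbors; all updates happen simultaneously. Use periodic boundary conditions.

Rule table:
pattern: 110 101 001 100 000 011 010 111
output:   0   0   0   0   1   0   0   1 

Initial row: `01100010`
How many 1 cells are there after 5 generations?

5

00001000
11100011
11001001
10000000
00111110
count of 1: 5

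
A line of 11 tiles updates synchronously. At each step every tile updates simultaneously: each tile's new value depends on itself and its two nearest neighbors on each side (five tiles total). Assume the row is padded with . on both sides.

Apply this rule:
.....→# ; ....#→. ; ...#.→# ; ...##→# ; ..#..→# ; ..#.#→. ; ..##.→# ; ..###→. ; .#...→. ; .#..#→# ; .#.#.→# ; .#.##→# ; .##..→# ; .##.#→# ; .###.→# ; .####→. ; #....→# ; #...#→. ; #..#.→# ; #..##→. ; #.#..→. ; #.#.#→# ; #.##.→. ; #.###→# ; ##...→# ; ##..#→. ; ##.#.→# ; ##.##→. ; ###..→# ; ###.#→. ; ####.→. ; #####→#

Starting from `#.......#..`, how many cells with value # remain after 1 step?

8

#.####.##.#
count of #: 8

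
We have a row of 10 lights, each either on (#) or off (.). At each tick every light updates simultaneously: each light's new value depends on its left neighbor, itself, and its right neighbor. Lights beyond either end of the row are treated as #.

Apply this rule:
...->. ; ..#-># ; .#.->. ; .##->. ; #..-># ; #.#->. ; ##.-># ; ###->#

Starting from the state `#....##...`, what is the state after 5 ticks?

######..#.

##..#.##.#
####...#..
#####.#.##
#####....#
######..#.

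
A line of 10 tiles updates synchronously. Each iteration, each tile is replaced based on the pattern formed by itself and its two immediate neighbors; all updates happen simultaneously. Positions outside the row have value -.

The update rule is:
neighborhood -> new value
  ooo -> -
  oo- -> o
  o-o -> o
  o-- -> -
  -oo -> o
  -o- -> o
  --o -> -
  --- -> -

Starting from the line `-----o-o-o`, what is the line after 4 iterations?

-----o---o

-----ooooo
-----o---o
-----o---o  (fixed point — unchanged through iteration 4)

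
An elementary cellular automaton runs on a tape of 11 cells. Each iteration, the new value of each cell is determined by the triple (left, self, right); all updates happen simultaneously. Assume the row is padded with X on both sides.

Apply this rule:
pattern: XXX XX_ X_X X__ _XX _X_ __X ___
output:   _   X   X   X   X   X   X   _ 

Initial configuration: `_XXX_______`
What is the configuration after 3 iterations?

XX_XX_____X
_XXXXX___XX
XX___XX_XX_

XX___XX_XX_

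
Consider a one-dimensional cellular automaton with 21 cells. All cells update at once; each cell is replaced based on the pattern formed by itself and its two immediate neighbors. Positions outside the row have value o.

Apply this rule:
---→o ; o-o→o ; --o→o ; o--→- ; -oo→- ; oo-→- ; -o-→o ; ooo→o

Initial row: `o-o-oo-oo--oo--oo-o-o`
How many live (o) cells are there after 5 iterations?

-ooo--o---o---o--ooo-
o-o--oo-ooo-ooo-o-o-o
-oo-o--o-o-o-o-ooooo-
o--oo-ooooooooo-ooo-o
--o--o-ooooooo-o-o-o-
count of o: 12

12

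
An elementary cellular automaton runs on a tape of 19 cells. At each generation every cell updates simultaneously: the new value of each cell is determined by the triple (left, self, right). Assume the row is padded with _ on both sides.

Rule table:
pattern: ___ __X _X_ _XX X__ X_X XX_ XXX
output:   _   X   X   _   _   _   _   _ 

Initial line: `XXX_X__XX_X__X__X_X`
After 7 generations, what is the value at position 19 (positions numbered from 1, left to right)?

_

____X_X___X_XX_XX_X
___XX_X__XX_______X
__X___X_X________XX
_XX__XX_X_______X__
X___X___X______XX__
X__XX__XX_____X____
X_X___X______XX____
position 19 holds _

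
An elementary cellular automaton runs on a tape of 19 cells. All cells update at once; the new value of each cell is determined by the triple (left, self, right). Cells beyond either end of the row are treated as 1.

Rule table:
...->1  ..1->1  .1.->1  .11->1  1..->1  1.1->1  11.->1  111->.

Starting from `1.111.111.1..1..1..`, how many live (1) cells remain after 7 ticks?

17

tick 1: 111.111.11111111111
tick 2: ..111.111..........
tick 3: 111.111.11111111111  (repeats tick 1; period 2)
tick 7: 111.111.11111111111
count of 1: 17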